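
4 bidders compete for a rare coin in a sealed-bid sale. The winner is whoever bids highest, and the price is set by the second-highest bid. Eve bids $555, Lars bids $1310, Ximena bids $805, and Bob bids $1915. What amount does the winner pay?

Bids in descending order: Bob $1915, then Lars $1310, then Ximena $805, then Eve $555.
Bob has the highest bid, so Bob wins.
The second-highest bid is $1310, so that is what Bob pays.

$1310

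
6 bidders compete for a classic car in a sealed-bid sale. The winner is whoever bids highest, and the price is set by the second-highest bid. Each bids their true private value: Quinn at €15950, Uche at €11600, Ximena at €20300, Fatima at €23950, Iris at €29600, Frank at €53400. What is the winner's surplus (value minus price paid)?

€23800

Ordered from highest: Frank €53400 > Iris €29600 > Fatima €23950 > Ximena €20300 > Quinn €15950 > Uche €11600.
Frank wins with the top bid and pays the second-highest, €29600.
Surplus = €53400 − €29600 = €23800.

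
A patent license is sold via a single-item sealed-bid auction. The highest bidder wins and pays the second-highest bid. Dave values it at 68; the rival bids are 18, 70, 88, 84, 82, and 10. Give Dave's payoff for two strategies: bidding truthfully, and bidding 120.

The highest competing bid is 88.
Bidding truthfully at 68: the top bid is 88 (a rival), so Dave loses. Payoff = 0.
Bidding 120: Dave has the top bid, wins, and pays the second-highest bid 88. Payoff = 68 − 88 = -20.
This is the dominant-strategy logic: truthful bidding weakly beats any alternative.

Truthful: 0; alternative: -20.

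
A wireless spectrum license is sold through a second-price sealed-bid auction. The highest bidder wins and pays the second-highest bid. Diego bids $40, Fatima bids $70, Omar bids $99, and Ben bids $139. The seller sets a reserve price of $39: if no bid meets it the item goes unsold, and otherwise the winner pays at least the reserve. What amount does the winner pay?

Sorted high to low: Ben $139; Omar $99; Fatima $70; Diego $40.
Ben has the highest bid, so Ben wins.
The second-highest bid is $99, which exceeds the reserve, so that sets the price.

$99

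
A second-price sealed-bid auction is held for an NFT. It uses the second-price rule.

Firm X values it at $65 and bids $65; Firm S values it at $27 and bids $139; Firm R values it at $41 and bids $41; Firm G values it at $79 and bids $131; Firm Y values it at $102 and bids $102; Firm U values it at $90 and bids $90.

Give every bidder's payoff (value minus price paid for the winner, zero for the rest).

Ranking the bids: Firm S $139 > Firm G $131 > Firm Y $102 > Firm U $90 > Firm X $65 > Firm R $41.
Firm S has the top bid and wins; the price is the second-highest bid, $131.
Firm S's payoff = $27 − $131 = -$104. All other bidders lose, so their payoff is 0.

Firm X $0, Firm S -$104, Firm R $0, Firm G $0, Firm Y $0, Firm U $0.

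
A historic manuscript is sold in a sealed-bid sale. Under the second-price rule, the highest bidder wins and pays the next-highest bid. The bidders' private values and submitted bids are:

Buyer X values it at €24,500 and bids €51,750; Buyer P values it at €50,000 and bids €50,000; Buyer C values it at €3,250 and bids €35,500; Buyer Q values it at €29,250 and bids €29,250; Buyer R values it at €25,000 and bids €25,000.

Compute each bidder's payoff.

Ordered from highest: Buyer X €51,750, then Buyer P €50,000, then Buyer C €35,500, then Buyer Q €29,250, then Buyer R €25,000.
Buyer X has the top bid and wins; the price is the second-highest bid, €50,000.
Buyer X's payoff = €24,500 − €50,000 = -€25,500. All other bidders lose, so their payoff is 0.

Buyer X -€25,500, Buyer P €0, Buyer C €0, Buyer Q €0, Buyer R €0.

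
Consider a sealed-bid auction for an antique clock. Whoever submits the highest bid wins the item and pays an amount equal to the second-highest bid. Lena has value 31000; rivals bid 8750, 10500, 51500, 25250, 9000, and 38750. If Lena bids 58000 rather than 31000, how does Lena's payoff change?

The highest competing bid is 51500.
Bidding truthfully at 31000: the top bid is 51500 (a rival), so Lena loses. Payoff = 0.
Bidding 58000: Lena has the top bid, wins, and pays the second-highest bid 51500. Payoff = 31000 − 51500 = -20500.
Change = -20500 − 0 = -20500.

Payoff change: -20500.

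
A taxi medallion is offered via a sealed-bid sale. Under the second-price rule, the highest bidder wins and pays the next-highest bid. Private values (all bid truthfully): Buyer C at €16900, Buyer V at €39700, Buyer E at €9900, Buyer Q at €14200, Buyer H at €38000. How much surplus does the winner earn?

Bids in descending order: Buyer V €39700 > Buyer H €38000 > Buyer C €16900 > Buyer Q €14200 > Buyer E €9900.
Buyer V wins with the top bid and pays the second-highest, €38000.
Surplus = €39700 − €38000 = €1700.

Surplus = €1700.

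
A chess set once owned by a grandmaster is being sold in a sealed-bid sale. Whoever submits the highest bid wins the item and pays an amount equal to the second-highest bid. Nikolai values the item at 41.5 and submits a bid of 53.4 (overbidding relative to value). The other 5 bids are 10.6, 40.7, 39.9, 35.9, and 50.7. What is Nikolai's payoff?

Highest competing bid: 50.7.
Nikolai's bid 53.4 is the highest overall, so Nikolai wins and pays the second-highest bid, 50.7.
Payoff = value − price = 41.5 − 50.7 = -9.2.
Overbidding won the item at a price above value — truthful bidding would have avoided this loss.

Payoff = -9.2.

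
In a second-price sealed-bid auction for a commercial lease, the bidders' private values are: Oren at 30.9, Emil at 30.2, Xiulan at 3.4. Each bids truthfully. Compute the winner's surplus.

Winner's surplus: 0.7.

Sorted high to low: Oren 30.9; Emil 30.2; Xiulan 3.4.
Oren wins with the top bid and pays the second-highest, 30.2.
Surplus = 30.9 − 30.2 = 0.7.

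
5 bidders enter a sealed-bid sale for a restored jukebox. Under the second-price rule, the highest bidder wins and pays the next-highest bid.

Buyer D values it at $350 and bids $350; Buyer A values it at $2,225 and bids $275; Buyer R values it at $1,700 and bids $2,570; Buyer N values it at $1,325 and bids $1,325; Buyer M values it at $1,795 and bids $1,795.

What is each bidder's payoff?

Bids in descending order: Buyer R $2,570; Buyer M $1,795; Buyer N $1,325; Buyer D $350; Buyer A $275.
Buyer R has the top bid and wins; the price is the second-highest bid, $1,795.
Buyer R's payoff = $1,700 − $1,795 = -$95. All other bidders lose, so their payoff is 0.

Payoffs: Buyer D $0, Buyer A $0, Buyer R -$95, Buyer N $0, Buyer M $0.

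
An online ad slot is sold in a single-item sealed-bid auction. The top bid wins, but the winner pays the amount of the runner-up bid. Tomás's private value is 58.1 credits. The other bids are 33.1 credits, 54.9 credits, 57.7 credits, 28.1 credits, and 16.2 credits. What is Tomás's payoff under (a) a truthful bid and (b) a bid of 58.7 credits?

The highest competing bid is 57.7 credits.
Bidding truthfully at 58.1 credits: Tomás has the top bid, wins, and pays the second-highest bid 57.7 credits. Payoff = 58.1 credits − 57.7 credits = 0.4 credits.
Bidding 58.7 credits: Tomás has the top bid, wins, and pays the second-highest bid 57.7 credits. Payoff = 58.1 credits − 57.7 credits = 0.4 credits.
The bid only affects whether you win, not the price — here both bids land on the same side of the top rival bid, so the deviation is payoff-neutral.

Truthful: 0.4 credits; alternative: 0.4 credits.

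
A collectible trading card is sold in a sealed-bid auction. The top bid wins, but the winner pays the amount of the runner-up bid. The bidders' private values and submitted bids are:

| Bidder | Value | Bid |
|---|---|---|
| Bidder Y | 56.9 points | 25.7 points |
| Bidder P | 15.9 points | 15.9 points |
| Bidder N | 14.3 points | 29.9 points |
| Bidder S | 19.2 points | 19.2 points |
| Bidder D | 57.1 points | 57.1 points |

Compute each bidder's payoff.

Ranking the bids: Bidder D 57.1 points; Bidder N 29.9 points; Bidder Y 25.7 points; Bidder S 19.2 points; Bidder P 15.9 points.
Bidder D has the top bid and wins; the price is the second-highest bid, 29.9 points.
Bidder D's payoff = 57.1 points − 29.9 points = 27.2 points. All other bidders lose, so their payoff is 0.

Bidder Y 0.0 points, Bidder P 0.0 points, Bidder N 0.0 points, Bidder S 0.0 points, Bidder D 27.2 points.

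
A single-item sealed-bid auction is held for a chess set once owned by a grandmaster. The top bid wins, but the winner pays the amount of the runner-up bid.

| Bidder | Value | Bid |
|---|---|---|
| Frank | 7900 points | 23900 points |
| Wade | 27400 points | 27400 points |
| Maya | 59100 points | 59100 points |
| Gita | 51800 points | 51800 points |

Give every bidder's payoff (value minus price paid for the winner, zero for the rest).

Payoffs: Frank 0 points, Wade 0 points, Maya 7300 points, Gita 0 points.

Sorted high to low: Maya 59100 points, then Gita 51800 points, then Wade 27400 points, then Frank 23900 points.
Maya has the top bid and wins; the price is the second-highest bid, 51800 points.
Maya's payoff = 59100 points − 51800 points = 7300 points. All other bidders lose, so their payoff is 0.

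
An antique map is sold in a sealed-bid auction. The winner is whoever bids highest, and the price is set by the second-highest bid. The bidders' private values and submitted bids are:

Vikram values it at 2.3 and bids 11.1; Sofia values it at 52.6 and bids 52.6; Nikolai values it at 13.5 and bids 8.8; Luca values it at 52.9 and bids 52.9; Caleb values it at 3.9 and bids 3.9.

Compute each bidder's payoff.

Vikram 0.0, Sofia 0.0, Nikolai 0.0, Luca 0.3, Caleb 0.0.

Bids in descending order: Luca 52.9 > Sofia 52.6 > Vikram 11.1 > Nikolai 8.8 > Caleb 3.9.
Luca has the top bid and wins; the price is the second-highest bid, 52.6.
Luca's payoff = 52.9 − 52.6 = 0.3. All other bidders lose, so their payoff is 0.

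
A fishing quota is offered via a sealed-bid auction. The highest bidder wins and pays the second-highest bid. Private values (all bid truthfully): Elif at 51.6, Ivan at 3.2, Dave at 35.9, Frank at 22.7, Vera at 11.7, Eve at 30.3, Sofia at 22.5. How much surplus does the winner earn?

15.7

Bids in descending order: Elif 51.6; Dave 35.9; Eve 30.3; Frank 22.7; Sofia 22.5; Vera 11.7; Ivan 3.2.
Elif wins with the top bid and pays the second-highest, 35.9.
Surplus = 51.6 − 35.9 = 15.7.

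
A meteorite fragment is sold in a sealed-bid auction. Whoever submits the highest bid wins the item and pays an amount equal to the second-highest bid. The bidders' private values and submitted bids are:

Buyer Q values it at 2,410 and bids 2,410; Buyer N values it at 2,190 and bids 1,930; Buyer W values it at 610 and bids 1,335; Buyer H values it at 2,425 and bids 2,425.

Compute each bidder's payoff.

Ranking the bids: Buyer H 2,425, then Buyer Q 2,410, then Buyer N 1,930, then Buyer W 1,335.
Buyer H has the top bid and wins; the price is the second-highest bid, 2,410.
Buyer H's payoff = 2,425 − 2,410 = 15. All other bidders lose, so their payoff is 0.

Payoffs: Buyer Q 0, Buyer N 0, Buyer W 0, Buyer H 15.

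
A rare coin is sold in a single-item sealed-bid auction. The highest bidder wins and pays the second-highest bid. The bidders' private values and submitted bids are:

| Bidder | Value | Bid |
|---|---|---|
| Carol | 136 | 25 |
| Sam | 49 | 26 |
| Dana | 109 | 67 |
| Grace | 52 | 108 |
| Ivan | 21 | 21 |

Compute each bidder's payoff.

Bids in descending order: Grace 108; Dana 67; Sam 26; Carol 25; Ivan 21.
Grace has the top bid and wins; the price is the second-highest bid, 67.
Grace's payoff = 52 − 67 = -15. All other bidders lose, so their payoff is 0.

Payoffs: Carol 0, Sam 0, Dana 0, Grace -15, Ivan 0.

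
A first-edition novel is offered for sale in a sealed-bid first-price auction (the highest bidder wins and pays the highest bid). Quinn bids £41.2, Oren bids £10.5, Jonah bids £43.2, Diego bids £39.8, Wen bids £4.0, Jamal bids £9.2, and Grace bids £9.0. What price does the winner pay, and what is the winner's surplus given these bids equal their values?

Bids in descending order: Jonah £43.2; Quinn £41.2; Diego £39.8; Oren £10.5; Jamal £9.2; Grace £9.0; Wen £4.0.
Jonah is the highest bidder, so Jonah wins.
Under the first-price rule, the price is the highest bid: £43.2.
Surplus = £43.2 − £43.2 = £0.0.

Price £43.2; surplus £0.0.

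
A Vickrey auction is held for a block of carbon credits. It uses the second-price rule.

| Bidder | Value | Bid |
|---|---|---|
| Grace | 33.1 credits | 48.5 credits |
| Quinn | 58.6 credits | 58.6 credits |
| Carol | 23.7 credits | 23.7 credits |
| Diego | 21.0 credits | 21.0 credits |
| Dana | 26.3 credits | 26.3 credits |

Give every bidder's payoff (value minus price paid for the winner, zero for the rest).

Payoffs: Grace 0.0 credits, Quinn 10.1 credits, Carol 0.0 credits, Diego 0.0 credits, Dana 0.0 credits.

Ordered from highest: Quinn 58.6 credits > Grace 48.5 credits > Dana 26.3 credits > Carol 23.7 credits > Diego 21.0 credits.
Quinn has the top bid and wins; the price is the second-highest bid, 48.5 credits.
Quinn's payoff = 58.6 credits − 48.5 credits = 10.1 credits. All other bidders lose, so their payoff is 0.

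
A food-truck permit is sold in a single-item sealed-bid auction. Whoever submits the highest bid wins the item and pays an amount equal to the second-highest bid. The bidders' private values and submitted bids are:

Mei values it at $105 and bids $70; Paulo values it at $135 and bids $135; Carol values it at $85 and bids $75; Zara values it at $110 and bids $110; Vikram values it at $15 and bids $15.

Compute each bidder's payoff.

Payoffs: Mei $0, Paulo $25, Carol $0, Zara $0, Vikram $0.

Sorted high to low: Paulo $135 > Zara $110 > Carol $75 > Mei $70 > Vikram $15.
Paulo has the top bid and wins; the price is the second-highest bid, $110.
Paulo's payoff = $135 − $110 = $25. All other bidders lose, so their payoff is 0.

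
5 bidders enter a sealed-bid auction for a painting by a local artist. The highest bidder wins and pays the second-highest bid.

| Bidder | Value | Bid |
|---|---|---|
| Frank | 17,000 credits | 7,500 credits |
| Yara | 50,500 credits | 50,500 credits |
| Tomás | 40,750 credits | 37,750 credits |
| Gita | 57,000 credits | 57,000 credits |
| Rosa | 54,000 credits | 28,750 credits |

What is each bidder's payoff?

Ordered from highest: Gita 57,000 credits; Yara 50,500 credits; Tomás 37,750 credits; Rosa 28,750 credits; Frank 7,500 credits.
Gita has the top bid and wins; the price is the second-highest bid, 50,500 credits.
Gita's payoff = 57,000 credits − 50,500 credits = 6,500 credits. All other bidders lose, so their payoff is 0.

Frank 0 credits, Yara 0 credits, Tomás 0 credits, Gita 6,500 credits, Rosa 0 credits.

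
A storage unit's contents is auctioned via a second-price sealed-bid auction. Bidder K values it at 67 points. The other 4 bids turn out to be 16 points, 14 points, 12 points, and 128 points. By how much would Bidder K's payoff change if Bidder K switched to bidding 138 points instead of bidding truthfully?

The highest competing bid is 128 points.
Bidding truthfully at 67 points: the top bid is 128 points (a rival), so Bidder K loses. Payoff = 0 points.
Bidding 138 points: Bidder K has the top bid, wins, and pays the second-highest bid 128 points. Payoff = 67 points − 128 points = -61 points.
Change = -61 points − 0 points = -61 points.
Deviating from a truthful bid can only lose payoff in a second-price auction — never gain.

-61 points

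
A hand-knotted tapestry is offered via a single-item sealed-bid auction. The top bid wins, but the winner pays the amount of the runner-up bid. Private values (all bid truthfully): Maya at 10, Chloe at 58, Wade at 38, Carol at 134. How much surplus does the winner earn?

76

Sorted high to low: Carol 134; Chloe 58; Wade 38; Maya 10.
Carol wins with the top bid and pays the second-highest, 58.
Surplus = 134 − 58 = 76.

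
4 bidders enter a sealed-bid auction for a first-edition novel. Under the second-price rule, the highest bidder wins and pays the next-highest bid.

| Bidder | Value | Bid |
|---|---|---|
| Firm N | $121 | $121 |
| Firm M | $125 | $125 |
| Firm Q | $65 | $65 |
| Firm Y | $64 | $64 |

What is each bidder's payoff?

Payoffs: Firm N $0, Firm M $4, Firm Q $0, Firm Y $0.

Ordered from highest: Firm M $125 > Firm N $121 > Firm Q $65 > Firm Y $64.
Firm M has the top bid and wins; the price is the second-highest bid, $121.
Firm M's payoff = $125 − $121 = $4. All other bidders lose, so their payoff is 0.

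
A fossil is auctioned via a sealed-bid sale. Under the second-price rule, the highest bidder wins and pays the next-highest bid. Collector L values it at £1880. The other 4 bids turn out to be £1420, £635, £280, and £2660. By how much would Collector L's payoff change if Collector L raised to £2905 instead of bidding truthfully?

The highest competing bid is £2660.
Bidding truthfully at £1880: the top bid is £2660 (a rival), so Collector L loses. Payoff = £0.
Bidding £2905: Collector L has the top bid, wins, and pays the second-highest bid £2660. Payoff = £1880 − £2660 = -£780.
Change = -£780 − £0 = -£780.

-£780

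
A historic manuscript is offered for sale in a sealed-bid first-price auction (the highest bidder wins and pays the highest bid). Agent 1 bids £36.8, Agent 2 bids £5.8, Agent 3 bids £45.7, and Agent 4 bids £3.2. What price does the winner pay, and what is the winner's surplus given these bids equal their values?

Sorted high to low: Agent 3 £45.7; Agent 1 £36.8; Agent 2 £5.8; Agent 4 £3.2.
Agent 3 is the highest bidder, so Agent 3 wins.
Under the first-price rule, the price is the highest bid: £45.7.
Surplus = £45.7 − £45.7 = £0.0.

Price £45.7; surplus £0.0.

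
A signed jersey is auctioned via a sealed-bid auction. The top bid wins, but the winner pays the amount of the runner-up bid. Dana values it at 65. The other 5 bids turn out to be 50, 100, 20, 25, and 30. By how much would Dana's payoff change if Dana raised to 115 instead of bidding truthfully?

-35

The highest competing bid is 100.
Bidding truthfully at 65: the top bid is 100 (a rival), so Dana loses. Payoff = 0.
Bidding 115: Dana has the top bid, wins, and pays the second-highest bid 100. Payoff = 65 − 100 = -35.
Change = -35 − 0 = -35.
Deviating from a truthful bid can only lose payoff in a second-price auction — never gain.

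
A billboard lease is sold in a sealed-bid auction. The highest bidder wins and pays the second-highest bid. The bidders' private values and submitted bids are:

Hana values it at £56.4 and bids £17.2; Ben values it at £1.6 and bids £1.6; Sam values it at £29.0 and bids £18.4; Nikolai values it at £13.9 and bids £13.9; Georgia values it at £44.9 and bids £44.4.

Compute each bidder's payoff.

Ordered from highest: Georgia £44.4, then Sam £18.4, then Hana £17.2, then Nikolai £13.9, then Ben £1.6.
Georgia has the top bid and wins; the price is the second-highest bid, £18.4.
Georgia's payoff = £44.9 − £18.4 = £26.5. All other bidders lose, so their payoff is 0.

Payoffs: Hana £0.0, Ben £0.0, Sam £0.0, Nikolai £0.0, Georgia £26.5.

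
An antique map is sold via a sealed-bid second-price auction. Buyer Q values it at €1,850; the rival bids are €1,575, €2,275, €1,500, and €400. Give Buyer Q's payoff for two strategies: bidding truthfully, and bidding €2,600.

The highest competing bid is €2,275.
Bidding truthfully at €1,850: the top bid is €2,275 (a rival), so Buyer Q loses. Payoff = €0.
Bidding €2,600: Buyer Q has the top bid, wins, and pays the second-highest bid €2,275. Payoff = €1,850 − €2,275 = -€425.
Deviating from a truthful bid can only lose payoff in a second-price auction — never gain.

(a) €0  (b) -€425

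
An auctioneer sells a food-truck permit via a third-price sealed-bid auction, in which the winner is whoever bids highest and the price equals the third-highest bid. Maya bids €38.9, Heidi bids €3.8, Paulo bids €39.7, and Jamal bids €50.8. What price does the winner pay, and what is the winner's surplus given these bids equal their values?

Ordered from highest: Jamal €50.8; Paulo €39.7; Maya €38.9; Heidi €3.8.
Jamal is the highest bidder, so Jamal wins.
Under the third-price rule, the price is the third-highest bid: €38.9.
Surplus = €50.8 − €38.9 = €11.9.

Price €38.9; surplus €11.9.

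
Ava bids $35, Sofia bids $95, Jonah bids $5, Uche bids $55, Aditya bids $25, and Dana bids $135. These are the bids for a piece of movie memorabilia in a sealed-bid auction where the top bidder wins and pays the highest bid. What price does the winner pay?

$135

Sorted high to low: Dana $135; Sofia $95; Uche $55; Ava $35; Aditya $25; Jonah $5.
Dana is the highest bidder, so Dana wins.
Under the first-price rule, the price is the highest bid: $135.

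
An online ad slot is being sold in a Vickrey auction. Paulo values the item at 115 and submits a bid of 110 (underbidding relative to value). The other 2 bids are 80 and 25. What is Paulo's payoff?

Paulo's payoff: 35.

Highest competing bid: 80.
Paulo's bid 110 is the highest overall, so Paulo wins and pays the second-highest bid, 80.
Payoff = value − price = 115 − 80 = 35.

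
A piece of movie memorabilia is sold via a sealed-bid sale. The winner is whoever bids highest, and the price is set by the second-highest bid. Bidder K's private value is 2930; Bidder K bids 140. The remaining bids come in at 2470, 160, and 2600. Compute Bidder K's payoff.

Highest competing bid: 2600.
Bidder K's bid 140 is not the highest, so Bidder K loses, pays nothing, and earns zero payoff.

Bidder K's payoff: 0.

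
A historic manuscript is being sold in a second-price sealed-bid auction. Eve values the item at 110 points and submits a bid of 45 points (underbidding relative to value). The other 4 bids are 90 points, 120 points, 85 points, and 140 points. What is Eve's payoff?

Highest competing bid: 140 points.
Eve's bid 45 points is not the highest, so Eve loses, pays nothing, and earns zero payoff.

0 points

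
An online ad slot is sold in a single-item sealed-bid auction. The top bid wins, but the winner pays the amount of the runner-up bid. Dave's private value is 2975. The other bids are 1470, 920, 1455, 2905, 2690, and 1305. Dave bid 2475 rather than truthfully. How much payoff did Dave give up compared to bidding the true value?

The highest competing bid is 2905.
Bidding truthfully at 2975: Dave has the top bid, wins, and pays the second-highest bid 2905. Payoff = 2975 − 2905 = 70.
Bidding 2475: the top bid is 2905 (a rival), so Dave loses. Payoff = 0.
Regret = truthful payoff − actual payoff = 70 − 0 = 70.
Deviating from a truthful bid can only lose payoff in a second-price auction — never gain.

Regret: 70.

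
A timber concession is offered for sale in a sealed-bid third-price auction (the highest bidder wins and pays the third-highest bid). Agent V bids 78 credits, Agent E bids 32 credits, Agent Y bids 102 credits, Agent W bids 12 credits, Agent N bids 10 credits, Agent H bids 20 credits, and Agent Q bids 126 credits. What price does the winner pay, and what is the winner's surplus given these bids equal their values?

Price 78 credits; surplus 48 credits.

Ordered from highest: Agent Q 126 credits, then Agent Y 102 credits, then Agent V 78 credits, then Agent E 32 credits, then Agent H 20 credits, then Agent W 12 credits, then Agent N 10 credits.
Agent Q is the highest bidder, so Agent Q wins.
Under the third-price rule, the price is the third-highest bid: 78 credits.
Surplus = 126 credits − 78 credits = 48 credits.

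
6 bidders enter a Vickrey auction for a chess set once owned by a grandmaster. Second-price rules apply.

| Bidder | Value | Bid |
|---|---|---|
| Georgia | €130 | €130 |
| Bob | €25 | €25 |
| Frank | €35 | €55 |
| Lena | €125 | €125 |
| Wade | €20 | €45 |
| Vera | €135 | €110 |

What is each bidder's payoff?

Payoffs: Georgia €5, Bob €0, Frank €0, Lena €0, Wade €0, Vera €0.

Ranking the bids: Georgia €130, then Lena €125, then Vera €110, then Frank €55, then Wade €45, then Bob €25.
Georgia has the top bid and wins; the price is the second-highest bid, €125.
Georgia's payoff = €130 − €125 = €5. All other bidders lose, so their payoff is 0.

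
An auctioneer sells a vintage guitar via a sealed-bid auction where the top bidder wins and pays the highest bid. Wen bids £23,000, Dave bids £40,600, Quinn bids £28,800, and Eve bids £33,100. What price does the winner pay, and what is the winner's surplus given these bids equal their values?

The winner pays £40,600 for a surplus of £0.

Ranking the bids: Dave £40,600, then Eve £33,100, then Quinn £28,800, then Wen £23,000.
Dave is the highest bidder, so Dave wins.
Under the first-price rule, the price is the highest bid: £40,600.
Surplus = £40,600 − £40,600 = £0.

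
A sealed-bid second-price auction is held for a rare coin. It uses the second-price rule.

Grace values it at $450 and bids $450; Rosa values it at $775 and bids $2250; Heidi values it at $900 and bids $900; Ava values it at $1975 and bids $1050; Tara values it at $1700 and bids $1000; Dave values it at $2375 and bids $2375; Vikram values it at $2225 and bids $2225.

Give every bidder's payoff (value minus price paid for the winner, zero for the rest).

Sorted high to low: Dave $2375 > Rosa $2250 > Vikram $2225 > Ava $1050 > Tara $1000 > Heidi $900 > Grace $450.
Dave has the top bid and wins; the price is the second-highest bid, $2250.
Dave's payoff = $2375 − $2250 = $125. All other bidders lose, so their payoff is 0.

Payoffs: Grace $0, Rosa $0, Heidi $0, Ava $0, Tara $0, Dave $125, Vikram $0.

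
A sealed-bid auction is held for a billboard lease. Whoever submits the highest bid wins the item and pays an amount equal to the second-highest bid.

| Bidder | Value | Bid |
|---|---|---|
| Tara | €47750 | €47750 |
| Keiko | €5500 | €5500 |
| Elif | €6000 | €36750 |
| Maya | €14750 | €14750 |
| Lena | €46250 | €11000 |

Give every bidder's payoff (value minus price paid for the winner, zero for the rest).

Sorted high to low: Tara €47750; Elif €36750; Maya €14750; Lena €11000; Keiko €5500.
Tara has the top bid and wins; the price is the second-highest bid, €36750.
Tara's payoff = €47750 − €36750 = €11000. All other bidders lose, so their payoff is 0.

Tara €11000, Keiko €0, Elif €0, Maya €0, Lena €0.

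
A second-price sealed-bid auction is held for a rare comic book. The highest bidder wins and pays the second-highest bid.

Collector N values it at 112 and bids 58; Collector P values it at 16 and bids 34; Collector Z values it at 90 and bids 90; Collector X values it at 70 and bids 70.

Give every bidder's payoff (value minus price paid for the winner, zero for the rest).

Ordered from highest: Collector Z 90, then Collector X 70, then Collector N 58, then Collector P 34.
Collector Z has the top bid and wins; the price is the second-highest bid, 70.
Collector Z's payoff = 90 − 70 = 20. All other bidders lose, so their payoff is 0.

Collector N 0, Collector P 0, Collector Z 20, Collector X 0.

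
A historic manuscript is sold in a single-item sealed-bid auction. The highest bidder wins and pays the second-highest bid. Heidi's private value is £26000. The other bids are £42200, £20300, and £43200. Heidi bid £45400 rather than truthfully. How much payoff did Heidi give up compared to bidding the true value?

The highest competing bid is £43200.
Bidding truthfully at £26000: the top bid is £43200 (a rival), so Heidi loses. Payoff = £0.
Bidding £45400: Heidi has the top bid, wins, and pays the second-highest bid £43200. Payoff = £26000 − £43200 = -£17200.
Regret = truthful payoff − actual payoff = £0 − -£17200 = £17200.

Regret: £17200.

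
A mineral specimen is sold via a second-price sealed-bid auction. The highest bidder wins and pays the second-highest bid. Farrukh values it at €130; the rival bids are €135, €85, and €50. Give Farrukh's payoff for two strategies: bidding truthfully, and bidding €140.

(a) €0  (b) -€5

The highest competing bid is €135.
Bidding truthfully at €130: the top bid is €135 (a rival), so Farrukh loses. Payoff = €0.
Bidding €140: Farrukh has the top bid, wins, and pays the second-highest bid €135. Payoff = €130 − €135 = -€5.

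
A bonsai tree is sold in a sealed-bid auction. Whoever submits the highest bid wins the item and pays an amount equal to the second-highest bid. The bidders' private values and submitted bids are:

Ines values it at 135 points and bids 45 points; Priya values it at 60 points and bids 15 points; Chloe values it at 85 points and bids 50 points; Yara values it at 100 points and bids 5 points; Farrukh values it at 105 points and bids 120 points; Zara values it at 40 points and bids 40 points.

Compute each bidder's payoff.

Bids in descending order: Farrukh 120 points; Chloe 50 points; Ines 45 points; Zara 40 points; Priya 15 points; Yara 5 points.
Farrukh has the top bid and wins; the price is the second-highest bid, 50 points.
Farrukh's payoff = 105 points − 50 points = 55 points. All other bidders lose, so their payoff is 0.

Payoffs: Ines 0 points, Priya 0 points, Chloe 0 points, Yara 0 points, Farrukh 55 points, Zara 0 points.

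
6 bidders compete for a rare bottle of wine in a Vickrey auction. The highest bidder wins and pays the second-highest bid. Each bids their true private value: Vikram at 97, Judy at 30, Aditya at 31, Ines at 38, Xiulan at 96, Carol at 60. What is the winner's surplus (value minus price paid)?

1

Ranking the bids: Vikram 97; Xiulan 96; Carol 60; Ines 38; Aditya 31; Judy 30.
Vikram wins with the top bid and pays the second-highest, 96.
Surplus = 97 − 96 = 1.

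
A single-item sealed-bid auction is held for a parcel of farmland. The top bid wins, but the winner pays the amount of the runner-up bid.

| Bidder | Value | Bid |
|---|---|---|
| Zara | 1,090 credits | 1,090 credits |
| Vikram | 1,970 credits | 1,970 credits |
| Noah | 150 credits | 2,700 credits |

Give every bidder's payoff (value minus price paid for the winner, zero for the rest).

Zara 0 credits, Vikram 0 credits, Noah -1,820 credits.

Ranking the bids: Noah 2,700 credits > Vikram 1,970 credits > Zara 1,090 credits.
Noah has the top bid and wins; the price is the second-highest bid, 1,970 credits.
Noah's payoff = 150 credits − 1,970 credits = -1,820 credits. All other bidders lose, so their payoff is 0.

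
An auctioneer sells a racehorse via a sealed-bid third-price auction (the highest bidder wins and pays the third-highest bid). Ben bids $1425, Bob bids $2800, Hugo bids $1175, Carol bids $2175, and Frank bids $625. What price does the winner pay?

Ordered from highest: Bob $2800; Carol $2175; Ben $1425; Hugo $1175; Frank $625.
Bob is the highest bidder, so Bob wins.
Under the third-price rule, the price is the third-highest bid: $1425.

The winner pays $1425.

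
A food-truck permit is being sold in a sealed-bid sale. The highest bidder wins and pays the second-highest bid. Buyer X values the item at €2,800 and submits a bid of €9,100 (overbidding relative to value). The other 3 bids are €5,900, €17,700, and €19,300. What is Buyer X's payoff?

€0

Highest competing bid: €19,300.
Buyer X's bid €9,100 is not the highest, so Buyer X loses, pays nothing, and earns zero payoff.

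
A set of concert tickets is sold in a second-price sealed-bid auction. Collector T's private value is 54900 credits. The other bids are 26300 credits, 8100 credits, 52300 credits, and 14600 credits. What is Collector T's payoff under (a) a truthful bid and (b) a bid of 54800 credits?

(a) 2600 credits  (b) 2600 credits

The highest competing bid is 52300 credits.
Bidding truthfully at 54900 credits: Collector T has the top bid, wins, and pays the second-highest bid 52300 credits. Payoff = 54900 credits − 52300 credits = 2600 credits.
Bidding 54800 credits: Collector T has the top bid, wins, and pays the second-highest bid 52300 credits. Payoff = 54900 credits − 52300 credits = 2600 credits.
The bid only affects whether you win, not the price — here both bids land on the same side of the top rival bid, so the deviation is payoff-neutral.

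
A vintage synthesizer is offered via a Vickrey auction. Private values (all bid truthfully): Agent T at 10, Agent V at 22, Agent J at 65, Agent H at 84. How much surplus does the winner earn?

Ranking the bids: Agent H 84 > Agent J 65 > Agent V 22 > Agent T 10.
Agent H wins with the top bid and pays the second-highest, 65.
Surplus = 84 − 65 = 19.

19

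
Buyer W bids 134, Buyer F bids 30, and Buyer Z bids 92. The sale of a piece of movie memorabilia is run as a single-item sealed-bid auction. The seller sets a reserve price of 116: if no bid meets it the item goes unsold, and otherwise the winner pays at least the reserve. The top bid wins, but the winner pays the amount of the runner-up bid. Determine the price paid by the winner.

Ordered from highest: Buyer W 134 > Buyer Z 92 > Buyer F 30.
Buyer W has the highest bid, so Buyer W wins.
The second-highest bid is 92, but the reserve 116 is higher, so the price is the reserve.

116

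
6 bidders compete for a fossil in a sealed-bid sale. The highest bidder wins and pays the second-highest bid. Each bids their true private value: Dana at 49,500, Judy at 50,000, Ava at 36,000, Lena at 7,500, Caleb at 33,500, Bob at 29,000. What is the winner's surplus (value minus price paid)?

500

Bids in descending order: Judy 50,000; Dana 49,500; Ava 36,000; Caleb 33,500; Bob 29,000; Lena 7,500.
Judy wins with the top bid and pays the second-highest, 49,500.
Surplus = 50,000 − 49,500 = 500.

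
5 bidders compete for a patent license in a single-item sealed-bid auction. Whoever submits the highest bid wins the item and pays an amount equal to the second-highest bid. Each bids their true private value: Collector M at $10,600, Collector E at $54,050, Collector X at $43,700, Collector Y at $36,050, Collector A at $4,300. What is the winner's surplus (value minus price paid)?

Bids in descending order: Collector E $54,050, then Collector X $43,700, then Collector Y $36,050, then Collector M $10,600, then Collector A $4,300.
Collector E wins with the top bid and pays the second-highest, $43,700.
Surplus = $54,050 − $43,700 = $10,350.

Winner's surplus: $10,350.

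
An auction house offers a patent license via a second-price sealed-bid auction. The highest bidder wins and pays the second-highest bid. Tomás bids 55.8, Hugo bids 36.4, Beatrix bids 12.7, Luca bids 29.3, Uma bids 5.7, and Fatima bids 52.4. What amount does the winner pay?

Ranking the bids: Tomás 55.8; Fatima 52.4; Hugo 36.4; Luca 29.3; Beatrix 12.7; Uma 5.7.
Tomás has the highest bid, so Tomás wins.
The second-highest bid is 52.4, so that is what Tomás pays.

The winner pays 52.4.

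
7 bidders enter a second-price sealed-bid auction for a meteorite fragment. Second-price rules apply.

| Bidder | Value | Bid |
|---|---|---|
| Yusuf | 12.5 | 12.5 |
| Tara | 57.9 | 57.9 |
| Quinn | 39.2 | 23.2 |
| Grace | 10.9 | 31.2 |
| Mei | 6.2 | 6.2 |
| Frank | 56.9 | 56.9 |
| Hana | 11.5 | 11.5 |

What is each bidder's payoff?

Payoffs: Yusuf 0.0, Tara 1.0, Quinn 0.0, Grace 0.0, Mei 0.0, Frank 0.0, Hana 0.0.

Ranking the bids: Tara 57.9; Frank 56.9; Grace 31.2; Quinn 23.2; Yusuf 12.5; Hana 11.5; Mei 6.2.
Tara has the top bid and wins; the price is the second-highest bid, 56.9.
Tara's payoff = 57.9 − 56.9 = 1.0. All other bidders lose, so their payoff is 0.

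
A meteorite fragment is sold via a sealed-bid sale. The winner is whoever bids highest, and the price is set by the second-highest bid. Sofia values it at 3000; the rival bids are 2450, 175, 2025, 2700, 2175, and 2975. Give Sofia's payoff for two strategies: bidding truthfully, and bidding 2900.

The highest competing bid is 2975.
Bidding truthfully at 3000: Sofia has the top bid, wins, and pays the second-highest bid 2975. Payoff = 3000 − 2975 = 25.
Bidding 2900: the top bid is 2975 (a rival), so Sofia loses. Payoff = 0.
This is the dominant-strategy logic: truthful bidding weakly beats any alternative.

Truthful: 25; alternative: 0.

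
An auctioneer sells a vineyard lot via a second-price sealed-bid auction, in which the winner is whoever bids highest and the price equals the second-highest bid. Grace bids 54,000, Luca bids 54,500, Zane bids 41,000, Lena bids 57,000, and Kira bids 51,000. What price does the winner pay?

Sorted high to low: Lena 57,000, then Luca 54,500, then Grace 54,000, then Kira 51,000, then Zane 41,000.
Lena is the highest bidder, so Lena wins.
Under the second-price rule, the price is the second-highest bid: 54,500.

Price paid: 54,500.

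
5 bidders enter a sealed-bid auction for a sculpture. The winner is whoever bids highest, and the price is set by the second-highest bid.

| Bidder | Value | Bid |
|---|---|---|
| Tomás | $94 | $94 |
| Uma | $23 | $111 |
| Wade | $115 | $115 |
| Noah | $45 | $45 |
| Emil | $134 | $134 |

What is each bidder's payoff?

Bids in descending order: Emil $134 > Wade $115 > Uma $111 > Tomás $94 > Noah $45.
Emil has the top bid and wins; the price is the second-highest bid, $115.
Emil's payoff = $134 − $115 = $19. All other bidders lose, so their payoff is 0.

Tomás $0, Uma $0, Wade $0, Noah $0, Emil $19.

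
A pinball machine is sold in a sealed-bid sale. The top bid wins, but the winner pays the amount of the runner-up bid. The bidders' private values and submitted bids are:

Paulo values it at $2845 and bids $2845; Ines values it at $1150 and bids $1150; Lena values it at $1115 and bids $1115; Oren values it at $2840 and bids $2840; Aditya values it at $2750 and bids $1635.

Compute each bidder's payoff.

Paulo $5, Ines $0, Lena $0, Oren $0, Aditya $0.

Bids in descending order: Paulo $2845; Oren $2840; Aditya $1635; Ines $1150; Lena $1115.
Paulo has the top bid and wins; the price is the second-highest bid, $2840.
Paulo's payoff = $2845 − $2840 = $5. All other bidders lose, so their payoff is 0.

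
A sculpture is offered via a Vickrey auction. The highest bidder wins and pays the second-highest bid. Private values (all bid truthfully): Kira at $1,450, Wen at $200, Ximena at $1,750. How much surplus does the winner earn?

$300

Ordered from highest: Ximena $1,750, then Kira $1,450, then Wen $200.
Ximena wins with the top bid and pays the second-highest, $1,450.
Surplus = $1,750 − $1,450 = $300.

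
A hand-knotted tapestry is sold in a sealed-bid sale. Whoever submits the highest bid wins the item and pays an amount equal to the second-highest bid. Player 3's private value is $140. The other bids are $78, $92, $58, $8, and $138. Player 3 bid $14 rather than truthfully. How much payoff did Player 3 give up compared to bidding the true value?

The highest competing bid is $138.
Bidding truthfully at $140: Player 3 has the top bid, wins, and pays the second-highest bid $138. Payoff = $140 − $138 = $2.
Bidding $14: the top bid is $138 (a rival), so Player 3 loses. Payoff = $0.
Regret = truthful payoff − actual payoff = $2 − $0 = $2.

Payoff forgone: $2.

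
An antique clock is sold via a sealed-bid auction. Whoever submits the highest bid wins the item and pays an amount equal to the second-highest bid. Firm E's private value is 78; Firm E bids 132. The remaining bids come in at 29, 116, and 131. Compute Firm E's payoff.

-53

Highest competing bid: 131.
Firm E's bid 132 is the highest overall, so Firm E wins and pays the second-highest bid, 131.
Payoff = value − price = 78 − 131 = -53.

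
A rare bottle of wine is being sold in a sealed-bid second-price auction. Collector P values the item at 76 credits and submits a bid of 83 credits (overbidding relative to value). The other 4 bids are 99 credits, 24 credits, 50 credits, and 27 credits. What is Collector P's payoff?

Payoff = 0 credits.

Highest competing bid: 99 credits.
Collector P's bid 83 credits is not the highest, so Collector P loses, pays nothing, and earns zero payoff.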